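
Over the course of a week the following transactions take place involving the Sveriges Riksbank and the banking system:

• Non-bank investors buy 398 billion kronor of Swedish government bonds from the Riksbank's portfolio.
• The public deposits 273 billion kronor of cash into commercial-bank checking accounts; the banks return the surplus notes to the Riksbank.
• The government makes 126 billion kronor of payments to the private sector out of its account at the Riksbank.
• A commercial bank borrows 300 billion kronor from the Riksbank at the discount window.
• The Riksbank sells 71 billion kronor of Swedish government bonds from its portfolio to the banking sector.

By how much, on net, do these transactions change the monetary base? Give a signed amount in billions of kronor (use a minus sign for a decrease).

-43 billion

Riksbank balance sheet:
  Assets:      Securities −469B, Loans to banks +300B
  Liabilities: Bank reserves +230B, Currency in circulation −273B, Government deposits −126B
Monetary base = currency + reserves: −273B + (+230B) = -43 billion.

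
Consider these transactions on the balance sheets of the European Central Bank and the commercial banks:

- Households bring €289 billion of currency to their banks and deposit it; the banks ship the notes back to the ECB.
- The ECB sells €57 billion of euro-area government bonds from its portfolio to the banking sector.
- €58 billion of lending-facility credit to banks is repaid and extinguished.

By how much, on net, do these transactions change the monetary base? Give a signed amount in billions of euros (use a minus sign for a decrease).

-€115 billion

ECB balance sheet:
  Assets:      Securities −€57B, Loans to banks −€58B
  Liabilities: Bank reserves +€174B, Currency in circulation −€289B
Monetary base = currency + reserves: −€289B + (+€174B) = -€115 billion.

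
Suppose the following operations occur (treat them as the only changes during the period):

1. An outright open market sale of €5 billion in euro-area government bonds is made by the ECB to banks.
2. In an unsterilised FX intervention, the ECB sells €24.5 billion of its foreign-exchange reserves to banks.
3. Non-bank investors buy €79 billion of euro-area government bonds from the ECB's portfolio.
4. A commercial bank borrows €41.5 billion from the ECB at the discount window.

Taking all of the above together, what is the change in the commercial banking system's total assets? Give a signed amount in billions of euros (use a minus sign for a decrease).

ECB balance sheet:
  Assets:      Securities −€84B, Loans to banks +€41.5B, Foreign assets −€24.5B
  Liabilities: Bank reserves −€67B
Commercial banking system:
  Assets:      Reserves at CB −€67B, Securities +€5B, Foreign assets +€24.5B
  Liabilities: Checkable deposits −€79B, Borrowings from CB +€41.5B
Change in total bank assets = -€37.5 billion.

-€37.5 billion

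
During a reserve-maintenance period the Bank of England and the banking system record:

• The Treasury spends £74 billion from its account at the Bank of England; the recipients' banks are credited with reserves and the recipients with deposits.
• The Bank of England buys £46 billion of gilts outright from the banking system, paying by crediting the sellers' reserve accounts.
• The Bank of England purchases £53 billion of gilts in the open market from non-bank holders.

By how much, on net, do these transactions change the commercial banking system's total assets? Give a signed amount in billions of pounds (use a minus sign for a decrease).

+£127 billion

Bank of England balance sheet:
  Assets:      Securities +£99B
  Liabilities: Bank reserves +£173B, Government deposits −£74B
Commercial banking system:
  Assets:      Reserves at CB +£173B, Securities −£46B
  Liabilities: Checkable deposits +£127B
Change in total bank assets = +£127 billion.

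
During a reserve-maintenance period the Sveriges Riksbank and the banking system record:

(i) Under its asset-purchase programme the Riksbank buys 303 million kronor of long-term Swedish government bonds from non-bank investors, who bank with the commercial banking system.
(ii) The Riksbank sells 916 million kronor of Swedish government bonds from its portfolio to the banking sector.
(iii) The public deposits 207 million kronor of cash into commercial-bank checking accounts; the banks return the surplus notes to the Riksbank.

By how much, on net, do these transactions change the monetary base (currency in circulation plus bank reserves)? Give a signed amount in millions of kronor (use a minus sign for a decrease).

Asset purchase (from non-banks) 303 million kronor: Riksbank balance sheet expands → +303M.
OMO sale (to banks) 916 million kronor: Riksbank balance sheet contracts → −916M.
Currency deposit 207 million kronor: just a shift between currency and reserves — both are base money → 0.
Net: 303 − 916 + 0 = -613 million.

-613 million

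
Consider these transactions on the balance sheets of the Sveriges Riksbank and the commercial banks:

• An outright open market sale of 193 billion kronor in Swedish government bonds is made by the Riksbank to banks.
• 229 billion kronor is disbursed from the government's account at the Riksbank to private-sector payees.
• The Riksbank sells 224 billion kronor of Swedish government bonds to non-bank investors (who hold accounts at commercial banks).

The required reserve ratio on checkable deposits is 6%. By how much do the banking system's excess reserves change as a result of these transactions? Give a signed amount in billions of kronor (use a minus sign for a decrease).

OMO sale (to banks) 193 billion kronor: reserves −193B, deposits 0.
Government spending 229 billion kronor: reserves +229B, deposits +229B.
Asset sale (to non-banks) 224 billion kronor: reserves −224B, deposits −224B.
Totals: Δreserves = −188B, Δdeposits = +5B.
Δrequired reserves = 6% × +5B = +0.3B.
Δexcess reserves = Δreserves − Δrequired = −188B − (+0.3B) = -188.3 billion.

-188.3 billion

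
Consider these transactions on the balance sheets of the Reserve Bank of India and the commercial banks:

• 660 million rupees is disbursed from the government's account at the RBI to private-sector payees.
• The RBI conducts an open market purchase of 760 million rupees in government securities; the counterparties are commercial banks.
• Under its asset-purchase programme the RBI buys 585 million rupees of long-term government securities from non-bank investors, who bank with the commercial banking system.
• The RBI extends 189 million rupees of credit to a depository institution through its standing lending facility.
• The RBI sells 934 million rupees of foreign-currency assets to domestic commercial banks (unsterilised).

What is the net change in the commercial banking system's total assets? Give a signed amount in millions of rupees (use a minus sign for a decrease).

+1434 million

RBI balance sheet:
  Assets:      Securities +1345M, Loans to banks +189M, Foreign assets −934M
  Liabilities: Bank reserves +1260M, Government deposits −660M
Commercial banking system:
  Assets:      Reserves at CB +1260M, Securities −760M, Foreign assets +934M
  Liabilities: Checkable deposits +1245M, Borrowings from CB +189M
Change in total bank assets = +1434 million.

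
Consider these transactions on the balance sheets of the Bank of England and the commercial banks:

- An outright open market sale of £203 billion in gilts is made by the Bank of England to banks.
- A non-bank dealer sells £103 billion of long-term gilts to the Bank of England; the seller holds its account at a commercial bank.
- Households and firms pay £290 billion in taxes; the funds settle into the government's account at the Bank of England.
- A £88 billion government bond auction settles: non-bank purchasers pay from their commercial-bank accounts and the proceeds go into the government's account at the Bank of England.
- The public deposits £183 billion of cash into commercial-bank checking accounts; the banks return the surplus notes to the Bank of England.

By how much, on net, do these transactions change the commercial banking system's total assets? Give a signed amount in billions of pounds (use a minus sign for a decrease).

-£92 billion

OMO sale (to banks) £203 billion: just an asset swap on bank balance sheets → 0.
Asset purchase (from non-banks) £103 billion: bank balance sheets expand → +£103B.
Government account inflow £290 billion: bank balance sheets shrink → −£290B.
Government account inflow £88 billion: bank balance sheets shrink → −£88B.
Currency deposit £183 billion: bank balance sheets expand → +£183B.
Net: 0 + 103 − 290 − 88 + 183 = -£92 billion.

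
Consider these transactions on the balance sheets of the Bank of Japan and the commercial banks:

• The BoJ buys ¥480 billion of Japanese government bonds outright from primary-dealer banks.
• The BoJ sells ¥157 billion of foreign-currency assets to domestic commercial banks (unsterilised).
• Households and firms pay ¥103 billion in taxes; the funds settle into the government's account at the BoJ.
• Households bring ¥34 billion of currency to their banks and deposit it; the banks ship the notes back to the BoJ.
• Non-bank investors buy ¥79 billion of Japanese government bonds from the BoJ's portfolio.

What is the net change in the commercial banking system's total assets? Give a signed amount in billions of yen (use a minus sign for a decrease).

-¥148 billion

BoJ balance sheet:
  Assets:      Securities +¥401B, Foreign assets −¥157B
  Liabilities: Bank reserves +¥175B, Currency in circulation −¥34B, Government deposits +¥103B
Commercial banking system:
  Assets:      Reserves at CB +¥175B, Securities −¥480B, Foreign assets +¥157B
  Liabilities: Checkable deposits −¥148B
Change in total bank assets = -¥148 billion.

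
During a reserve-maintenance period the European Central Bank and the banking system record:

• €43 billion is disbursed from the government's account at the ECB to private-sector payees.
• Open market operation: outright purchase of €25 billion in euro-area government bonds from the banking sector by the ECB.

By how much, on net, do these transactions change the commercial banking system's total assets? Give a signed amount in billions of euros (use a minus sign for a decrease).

ECB balance sheet:
  Assets:      Securities +€25B
  Liabilities: Bank reserves +€68B, Government deposits −€43B
Commercial banking system:
  Assets:      Reserves at CB +€68B, Securities −€25B
  Liabilities: Checkable deposits +€43B
Change in total bank assets = +€43 billion.

+€43 billion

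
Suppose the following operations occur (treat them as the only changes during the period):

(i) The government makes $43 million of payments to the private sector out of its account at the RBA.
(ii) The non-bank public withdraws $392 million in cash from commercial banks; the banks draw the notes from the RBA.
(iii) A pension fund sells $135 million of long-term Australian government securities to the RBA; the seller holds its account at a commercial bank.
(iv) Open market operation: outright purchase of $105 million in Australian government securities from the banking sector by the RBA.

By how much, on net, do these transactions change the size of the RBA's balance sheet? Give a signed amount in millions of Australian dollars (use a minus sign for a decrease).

+$240 million

Government spending $43 million: only the composition of liabilities changes → 0.
Currency withdrawal $392 million: only the composition of liabilities changes → 0.
Asset purchase (from non-banks) $135 million: an RBA asset is acquired → +$135M.
OMO purchase (from banks) $105 million: an RBA asset is acquired → +$105M.
Net: 0 + 0 + 135 + 105 = +$240 million.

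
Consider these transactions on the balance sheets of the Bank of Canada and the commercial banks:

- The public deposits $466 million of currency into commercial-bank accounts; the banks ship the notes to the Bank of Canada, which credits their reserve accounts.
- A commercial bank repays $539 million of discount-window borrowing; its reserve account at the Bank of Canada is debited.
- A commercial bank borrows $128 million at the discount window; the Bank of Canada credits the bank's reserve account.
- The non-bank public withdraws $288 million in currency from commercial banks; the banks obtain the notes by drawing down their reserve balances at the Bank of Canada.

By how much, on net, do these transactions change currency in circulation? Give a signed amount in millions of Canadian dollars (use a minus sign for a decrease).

-$178 million

Bank of Canada balance sheet:
  Assets:      Loans to banks −$411M
  Liabilities: Bank reserves −$233M, Currency in circulation −$178M
So the change in currency in circulation is -$178 million.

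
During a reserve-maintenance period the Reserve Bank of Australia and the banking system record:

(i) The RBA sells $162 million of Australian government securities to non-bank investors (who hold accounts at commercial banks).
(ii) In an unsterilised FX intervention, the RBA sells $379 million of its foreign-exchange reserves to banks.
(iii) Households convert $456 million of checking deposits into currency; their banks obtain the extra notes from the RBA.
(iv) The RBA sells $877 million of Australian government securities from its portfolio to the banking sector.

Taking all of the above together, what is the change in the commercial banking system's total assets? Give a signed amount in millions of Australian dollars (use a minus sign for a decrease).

-$618 million

RBA balance sheet:
  Assets:      Securities −$1039M, Foreign assets −$379M
  Liabilities: Bank reserves −$1874M, Currency in circulation +$456M
Commercial banking system:
  Assets:      Reserves at CB −$1874M, Securities +$877M, Foreign assets +$379M
  Liabilities: Checkable deposits −$618M
Change in total bank assets = -$618 million.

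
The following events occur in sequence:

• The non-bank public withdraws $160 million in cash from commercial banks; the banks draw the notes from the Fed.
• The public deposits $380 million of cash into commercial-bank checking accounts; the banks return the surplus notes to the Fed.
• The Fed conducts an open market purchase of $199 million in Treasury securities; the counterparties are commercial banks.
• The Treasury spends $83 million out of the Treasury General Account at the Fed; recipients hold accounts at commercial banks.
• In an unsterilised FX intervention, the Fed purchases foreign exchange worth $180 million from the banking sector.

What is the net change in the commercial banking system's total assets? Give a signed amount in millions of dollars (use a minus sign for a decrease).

+$303 million

Currency withdrawal $160 million: bank balance sheets shrink → −$160M.
Currency deposit $380 million: bank balance sheets expand → +$380M.
OMO purchase (from banks) $199 million: just an asset swap on bank balance sheets → 0.
Government spending $83 million: bank balance sheets expand → +$83M.
FX purchase $180 million: just an asset swap on bank balance sheets → 0.
Net: −160 + 380 + 0 + 83 + 0 = +$303 million.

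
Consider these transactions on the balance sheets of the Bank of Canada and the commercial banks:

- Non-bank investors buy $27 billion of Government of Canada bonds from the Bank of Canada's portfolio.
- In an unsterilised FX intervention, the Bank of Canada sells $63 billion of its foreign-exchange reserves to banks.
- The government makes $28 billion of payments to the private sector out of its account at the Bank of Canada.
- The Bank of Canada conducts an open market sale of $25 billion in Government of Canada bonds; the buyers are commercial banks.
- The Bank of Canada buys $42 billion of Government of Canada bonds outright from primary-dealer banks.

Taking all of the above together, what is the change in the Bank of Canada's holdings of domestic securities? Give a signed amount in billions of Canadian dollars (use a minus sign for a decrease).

-$10 billion

Bank of Canada balance sheet:
  Assets:      Securities −$10B, Foreign assets −$63B
  Liabilities: Bank reserves −$45B, Government deposits −$28B
So the change in the Bank of Canada's holdings of domestic securities is -$10 billion.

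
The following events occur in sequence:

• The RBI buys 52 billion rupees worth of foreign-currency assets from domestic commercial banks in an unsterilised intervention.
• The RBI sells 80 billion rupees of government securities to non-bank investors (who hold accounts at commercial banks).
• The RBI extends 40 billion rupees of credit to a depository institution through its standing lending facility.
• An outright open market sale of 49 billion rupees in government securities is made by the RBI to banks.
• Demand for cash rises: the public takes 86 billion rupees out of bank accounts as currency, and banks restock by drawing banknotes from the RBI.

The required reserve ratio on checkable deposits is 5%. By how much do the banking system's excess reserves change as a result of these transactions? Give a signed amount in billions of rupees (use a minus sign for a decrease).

-114.7 billion

FX purchase 52 billion rupees: reserves +52B, deposits 0.
Asset sale (to non-banks) 80 billion rupees: reserves −80B, deposits −80B.
Discount-window loan 40 billion rupees: reserves +40B, deposits 0.
OMO sale (to banks) 49 billion rupees: reserves −49B, deposits 0.
Currency withdrawal 86 billion rupees: reserves −86B, deposits −86B.
Totals: Δreserves = −123B, Δdeposits = −166B.
Δrequired reserves = 5% × −166B = −8.3B.
Δexcess reserves = Δreserves − Δrequired = −123B − (−8.3B) = -114.7 billion.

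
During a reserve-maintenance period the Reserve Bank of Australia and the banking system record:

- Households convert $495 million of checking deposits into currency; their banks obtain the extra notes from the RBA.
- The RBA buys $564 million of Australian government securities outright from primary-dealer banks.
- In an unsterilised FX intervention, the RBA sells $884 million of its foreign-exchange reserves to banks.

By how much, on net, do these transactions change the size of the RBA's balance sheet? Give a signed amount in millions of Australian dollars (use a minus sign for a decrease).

-$320 million

Currency withdrawal $495 million: only the composition of liabilities changes → 0.
OMO purchase (from banks) $564 million: an RBA asset is acquired → +$564M.
FX sale $884 million: an RBA asset is shed → −$884M.
Net: 0 + 564 − 884 = -$320 million.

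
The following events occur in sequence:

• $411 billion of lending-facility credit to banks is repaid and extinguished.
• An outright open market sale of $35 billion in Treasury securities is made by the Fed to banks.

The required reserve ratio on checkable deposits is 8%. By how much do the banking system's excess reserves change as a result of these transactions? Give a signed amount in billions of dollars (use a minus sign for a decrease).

-$446 billion

Discount-window repayment $411 billion: reserves −$411B, deposits 0.
OMO sale (to banks) $35 billion: reserves −$35B, deposits 0.
Totals: Δreserves = −$446B, Δdeposits = 0.
Δrequired reserves = 8% × 0 = 0.
Δexcess reserves = Δreserves − Δrequired = −$446B − (0) = -$446 billion.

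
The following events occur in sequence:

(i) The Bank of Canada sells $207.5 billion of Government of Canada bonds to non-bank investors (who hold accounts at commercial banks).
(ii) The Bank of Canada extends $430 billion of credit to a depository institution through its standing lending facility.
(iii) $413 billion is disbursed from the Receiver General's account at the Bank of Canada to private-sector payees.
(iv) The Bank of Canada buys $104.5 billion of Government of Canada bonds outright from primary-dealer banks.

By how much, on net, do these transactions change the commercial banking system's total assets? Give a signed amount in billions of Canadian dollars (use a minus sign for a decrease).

Bank of Canada balance sheet:
  Assets:      Securities −$103B, Loans to banks +$430B
  Liabilities: Bank reserves +$740B, Government deposits −$413B
Commercial banking system:
  Assets:      Reserves at CB +$740B, Securities −$104.5B
  Liabilities: Checkable deposits +$205.5B, Borrowings from CB +$430B
Change in total bank assets = +$635.5 billion.

+$635.5 billion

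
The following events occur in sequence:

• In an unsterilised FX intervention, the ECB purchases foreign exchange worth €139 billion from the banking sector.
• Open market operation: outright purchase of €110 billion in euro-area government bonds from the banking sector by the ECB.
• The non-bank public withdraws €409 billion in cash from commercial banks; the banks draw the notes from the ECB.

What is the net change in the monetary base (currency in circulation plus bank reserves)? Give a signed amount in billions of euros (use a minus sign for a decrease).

+€249 billion

FX purchase €139 billion: ECB balance sheet expands → +€139B.
OMO purchase (from banks) €110 billion: ECB balance sheet expands → +€110B.
Currency withdrawal €409 billion: just a shift between currency and reserves — both are base money → 0.
Net: 139 + 110 + 0 = +€249 billion.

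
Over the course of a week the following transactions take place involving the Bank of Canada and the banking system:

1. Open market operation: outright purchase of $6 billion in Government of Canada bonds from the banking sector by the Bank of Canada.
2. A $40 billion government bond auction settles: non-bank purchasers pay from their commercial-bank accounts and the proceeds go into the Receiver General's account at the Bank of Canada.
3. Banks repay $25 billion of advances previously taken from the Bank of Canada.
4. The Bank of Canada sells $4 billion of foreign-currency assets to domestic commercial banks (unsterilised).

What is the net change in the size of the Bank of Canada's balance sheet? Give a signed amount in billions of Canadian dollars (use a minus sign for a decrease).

Bank of Canada balance sheet:
  Assets:      Securities +$6B, Loans to banks −$25B, Foreign assets −$4B
  Liabilities: Bank reserves −$63B, Government deposits +$40B
Change in total Bank of Canada assets = -$23 billion.

-$23 billion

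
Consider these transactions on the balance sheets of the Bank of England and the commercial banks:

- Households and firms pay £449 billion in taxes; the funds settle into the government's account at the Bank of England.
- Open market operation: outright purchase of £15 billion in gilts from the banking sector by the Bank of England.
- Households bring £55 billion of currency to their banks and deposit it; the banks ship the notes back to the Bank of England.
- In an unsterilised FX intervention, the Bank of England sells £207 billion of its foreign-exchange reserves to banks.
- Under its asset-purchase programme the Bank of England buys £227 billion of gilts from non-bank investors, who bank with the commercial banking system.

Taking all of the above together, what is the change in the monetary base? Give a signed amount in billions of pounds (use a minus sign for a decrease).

Government account inflow £449 billion: reserves shift to a non-base liability → −£449B.
OMO purchase (from banks) £15 billion: Bank of England balance sheet expands → +£15B.
Currency deposit £55 billion: just a shift between currency and reserves — both are base money → 0.
FX sale £207 billion: Bank of England balance sheet contracts → −£207B.
Asset purchase (from non-banks) £227 billion: Bank of England balance sheet expands → +£227B.
Net: −449 + 15 + 0 − 207 + 227 = -£414 billion.

-£414 billion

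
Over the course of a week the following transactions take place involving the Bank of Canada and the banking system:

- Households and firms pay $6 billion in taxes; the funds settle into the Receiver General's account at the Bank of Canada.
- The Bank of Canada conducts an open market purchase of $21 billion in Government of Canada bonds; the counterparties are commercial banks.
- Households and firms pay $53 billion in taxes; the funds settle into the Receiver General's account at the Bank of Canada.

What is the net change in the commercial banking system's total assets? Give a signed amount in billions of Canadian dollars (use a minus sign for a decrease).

Government account inflow $6 billion: bank balance sheets shrink → −$6B.
OMO purchase (from banks) $21 billion: just an asset swap on bank balance sheets → 0.
Government account inflow $53 billion: bank balance sheets shrink → −$53B.
Net: −6 + 0 − 53 = -$59 billion.

-$59 billion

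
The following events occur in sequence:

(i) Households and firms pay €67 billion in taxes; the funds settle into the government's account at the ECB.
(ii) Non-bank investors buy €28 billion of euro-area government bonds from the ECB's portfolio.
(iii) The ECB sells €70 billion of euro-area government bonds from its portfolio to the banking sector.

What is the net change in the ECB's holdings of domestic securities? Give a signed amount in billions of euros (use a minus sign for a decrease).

-€98 billion

Government account inflow €67 billion: the ECB's securities portfolio is untouched → 0.
Asset sale (to non-banks) €28 billion: securities removed from the ECB's portfolio → −€28B.
OMO sale (to banks) €70 billion: securities removed from the ECB's portfolio → −€70B.
Net: 0 − 28 − 70 = -€98 billion.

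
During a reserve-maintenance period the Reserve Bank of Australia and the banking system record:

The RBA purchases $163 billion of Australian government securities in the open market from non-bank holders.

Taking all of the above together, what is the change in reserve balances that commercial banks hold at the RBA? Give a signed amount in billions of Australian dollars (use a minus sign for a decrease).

RBA balance sheet:
  Assets:      Securities +$163B
  Liabilities: Bank reserves +$163B
So the change in reserve balances that commercial banks hold at the RBA is +$163 billion.

+$163 billion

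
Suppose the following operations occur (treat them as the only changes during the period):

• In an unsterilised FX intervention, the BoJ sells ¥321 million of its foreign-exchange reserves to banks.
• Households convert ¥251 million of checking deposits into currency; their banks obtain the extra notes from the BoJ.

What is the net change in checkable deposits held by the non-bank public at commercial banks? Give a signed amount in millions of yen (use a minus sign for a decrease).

FX sale ¥321 million: the counterparty is a bank, so public deposits are unchanged → 0.
Currency withdrawal ¥251 million: non-bank counterparties' bank balances fall → −¥251M.
Net: 0 − 251 = -¥251 million.

-¥251 million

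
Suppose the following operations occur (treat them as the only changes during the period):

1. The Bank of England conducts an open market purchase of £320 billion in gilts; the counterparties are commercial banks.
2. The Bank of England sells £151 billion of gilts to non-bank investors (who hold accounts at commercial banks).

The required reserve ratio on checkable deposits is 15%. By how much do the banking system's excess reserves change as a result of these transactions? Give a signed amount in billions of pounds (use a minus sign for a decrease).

OMO purchase (from banks) £320 billion: reserves +£320B, deposits 0.
Asset sale (to non-banks) £151 billion: reserves −£151B, deposits −£151B.
Totals: Δreserves = +£169B, Δdeposits = −£151B.
Δrequired reserves = 15% × −£151B = −£22.65B.
Δexcess reserves = Δreserves − Δrequired = +£169B − (−£22.65B) = +£191.65 billion.

+£191.65 billion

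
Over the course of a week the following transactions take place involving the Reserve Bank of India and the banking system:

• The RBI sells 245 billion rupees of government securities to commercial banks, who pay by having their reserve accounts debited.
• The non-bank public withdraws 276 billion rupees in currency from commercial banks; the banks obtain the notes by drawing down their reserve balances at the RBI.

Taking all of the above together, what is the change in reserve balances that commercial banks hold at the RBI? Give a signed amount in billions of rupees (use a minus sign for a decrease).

OMO sale (to banks) 245 billion rupees: the buying banks pay out of their reserve balances → −245B.
Currency withdrawal 276 billion rupees: banks swap reserves for currency → −276B.
Net: −245 − 276 = -521 billion.

-521 billion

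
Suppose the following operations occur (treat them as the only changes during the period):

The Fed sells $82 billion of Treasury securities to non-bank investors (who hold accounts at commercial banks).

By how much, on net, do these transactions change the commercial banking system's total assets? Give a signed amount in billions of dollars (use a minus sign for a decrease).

Asset sale (to non-banks) $82 billion: bank balance sheets shrink → −$82B.

-$82 billion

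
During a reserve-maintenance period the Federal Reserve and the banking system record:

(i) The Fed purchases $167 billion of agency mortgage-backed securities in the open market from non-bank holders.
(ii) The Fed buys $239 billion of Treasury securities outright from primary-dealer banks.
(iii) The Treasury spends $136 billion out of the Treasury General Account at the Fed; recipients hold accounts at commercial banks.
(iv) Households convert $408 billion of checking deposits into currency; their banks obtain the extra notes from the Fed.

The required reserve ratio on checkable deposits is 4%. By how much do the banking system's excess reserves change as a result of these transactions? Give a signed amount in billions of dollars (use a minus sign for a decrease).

+$138.2 billion

Asset purchase (from non-banks) $167 billion: reserves +$167B, deposits +$167B.
OMO purchase (from banks) $239 billion: reserves +$239B, deposits 0.
Government spending $136 billion: reserves +$136B, deposits +$136B.
Currency withdrawal $408 billion: reserves −$408B, deposits −$408B.
Totals: Δreserves = +$134B, Δdeposits = −$105B.
Δrequired reserves = 4% × −$105B = −$4.2B.
Δexcess reserves = Δreserves − Δrequired = +$134B − (−$4.2B) = +$138.2 billion.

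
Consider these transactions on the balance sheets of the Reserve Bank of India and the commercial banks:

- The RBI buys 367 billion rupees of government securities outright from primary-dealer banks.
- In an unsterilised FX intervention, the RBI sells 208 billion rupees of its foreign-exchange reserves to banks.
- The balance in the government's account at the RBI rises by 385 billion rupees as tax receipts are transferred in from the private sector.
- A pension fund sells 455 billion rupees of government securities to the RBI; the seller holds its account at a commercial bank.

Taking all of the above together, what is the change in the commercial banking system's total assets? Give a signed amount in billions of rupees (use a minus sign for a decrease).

OMO purchase (from banks) 367 billion rupees: just an asset swap on bank balance sheets → 0.
FX sale 208 billion rupees: just an asset swap on bank balance sheets → 0.
Government account inflow 385 billion rupees: bank balance sheets shrink → −385B.
Asset purchase (from non-banks) 455 billion rupees: bank balance sheets expand → +455B.
Net: 0 + 0 − 385 + 455 = +70 billion.

+70 billion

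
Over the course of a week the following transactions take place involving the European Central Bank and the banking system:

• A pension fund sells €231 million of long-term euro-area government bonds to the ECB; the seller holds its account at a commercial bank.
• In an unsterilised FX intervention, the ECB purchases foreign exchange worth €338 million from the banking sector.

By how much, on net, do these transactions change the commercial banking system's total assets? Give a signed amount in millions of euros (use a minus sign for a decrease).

ECB balance sheet:
  Assets:      Securities +€231M, Foreign assets +€338M
  Liabilities: Bank reserves +€569M
Commercial banking system:
  Assets:      Reserves at CB +€569M, Foreign assets −€338M
  Liabilities: Checkable deposits +€231M
Change in total bank assets = +€231 million.

+€231 million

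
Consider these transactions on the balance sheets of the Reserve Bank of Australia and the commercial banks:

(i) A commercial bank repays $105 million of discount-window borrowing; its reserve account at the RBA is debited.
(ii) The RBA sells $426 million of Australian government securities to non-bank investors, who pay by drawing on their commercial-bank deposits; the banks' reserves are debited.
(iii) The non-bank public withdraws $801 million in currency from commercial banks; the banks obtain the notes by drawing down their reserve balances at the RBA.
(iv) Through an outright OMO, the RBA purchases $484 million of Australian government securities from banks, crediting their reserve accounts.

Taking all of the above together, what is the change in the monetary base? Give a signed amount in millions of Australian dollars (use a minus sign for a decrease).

-$47 million

RBA balance sheet:
  Assets:      Securities +$58M, Loans to banks −$105M
  Liabilities: Bank reserves −$848M, Currency in circulation +$801M
Commercial banking system:
  Assets:      Reserves at CB −$848M, Securities −$484M
  Liabilities: Checkable deposits −$1227M, Borrowings from CB −$105M
Monetary base = currency + reserves: +$801M + (−$848M) = -$47 million.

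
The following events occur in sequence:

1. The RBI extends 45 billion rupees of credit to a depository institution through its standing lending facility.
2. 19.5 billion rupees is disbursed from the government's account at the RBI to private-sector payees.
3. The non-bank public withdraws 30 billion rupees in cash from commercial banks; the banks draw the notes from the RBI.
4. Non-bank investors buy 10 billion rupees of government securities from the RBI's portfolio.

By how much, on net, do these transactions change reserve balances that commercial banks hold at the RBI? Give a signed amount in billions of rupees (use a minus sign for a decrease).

+24.5 billion

RBI balance sheet:
  Assets:      Securities −10B, Loans to banks +45B
  Liabilities: Bank reserves +24.5B, Currency in circulation +30B, Government deposits −19.5B
Commercial banking system:
  Assets:      Reserves at CB +24.5B
  Liabilities: Checkable deposits −20.5B, Borrowings from CB +45B
So the change in reserve balances that commercial banks hold at the RBI is +24.5 billion.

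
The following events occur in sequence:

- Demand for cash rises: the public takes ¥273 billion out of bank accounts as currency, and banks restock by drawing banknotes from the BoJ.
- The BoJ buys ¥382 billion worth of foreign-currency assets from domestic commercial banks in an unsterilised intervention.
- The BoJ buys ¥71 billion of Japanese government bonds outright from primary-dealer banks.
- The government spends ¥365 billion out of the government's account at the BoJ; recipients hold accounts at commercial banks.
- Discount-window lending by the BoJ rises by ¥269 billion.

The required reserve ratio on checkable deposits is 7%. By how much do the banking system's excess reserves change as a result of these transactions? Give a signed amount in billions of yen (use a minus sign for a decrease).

Currency withdrawal ¥273 billion: reserves −¥273B, deposits −¥273B.
FX purchase ¥382 billion: reserves +¥382B, deposits 0.
OMO purchase (from banks) ¥71 billion: reserves +¥71B, deposits 0.
Government spending ¥365 billion: reserves +¥365B, deposits +¥365B.
Discount-window loan ¥269 billion: reserves +¥269B, deposits 0.
Totals: Δreserves = +¥814B, Δdeposits = +¥92B.
Δrequired reserves = 7% × +¥92B = +¥6.44B.
Δexcess reserves = Δreserves − Δrequired = +¥814B − (+¥6.44B) = +¥807.56 billion.

+¥807.56 billion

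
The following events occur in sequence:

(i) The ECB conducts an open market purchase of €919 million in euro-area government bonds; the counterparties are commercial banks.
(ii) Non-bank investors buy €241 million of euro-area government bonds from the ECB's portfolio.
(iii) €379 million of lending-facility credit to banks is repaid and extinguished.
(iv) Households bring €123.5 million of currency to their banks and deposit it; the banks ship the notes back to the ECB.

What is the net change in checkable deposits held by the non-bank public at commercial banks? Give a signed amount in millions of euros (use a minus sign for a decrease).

-€117.5 million

ECB balance sheet:
  Assets:      Securities +€678M, Loans to banks −€379M
  Liabilities: Bank reserves +€422.5M, Currency in circulation −€123.5M
Commercial banking system:
  Assets:      Reserves at CB +€422.5M, Securities −€919M
  Liabilities: Checkable deposits −€117.5M, Borrowings from CB −€379M
So the change in checkable deposits held by the non-bank public at commercial banks is -€117.5 million.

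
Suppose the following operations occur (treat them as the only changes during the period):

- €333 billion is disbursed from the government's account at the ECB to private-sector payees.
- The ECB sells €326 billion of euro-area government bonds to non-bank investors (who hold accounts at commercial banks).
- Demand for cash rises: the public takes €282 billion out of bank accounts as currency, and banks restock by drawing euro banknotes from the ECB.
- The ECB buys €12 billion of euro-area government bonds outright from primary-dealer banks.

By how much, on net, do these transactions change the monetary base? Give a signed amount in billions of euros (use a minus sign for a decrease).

Government spending €333 billion: a non-base liability converts back to reserves → +€333B.
Asset sale (to non-banks) €326 billion: ECB balance sheet contracts → −€326B.
Currency withdrawal €282 billion: just a shift between currency and reserves — both are base money → 0.
OMO purchase (from banks) €12 billion: ECB balance sheet expands → +€12B.
Net: 333 − 326 + 0 + 12 = +€19 billion.

+€19 billion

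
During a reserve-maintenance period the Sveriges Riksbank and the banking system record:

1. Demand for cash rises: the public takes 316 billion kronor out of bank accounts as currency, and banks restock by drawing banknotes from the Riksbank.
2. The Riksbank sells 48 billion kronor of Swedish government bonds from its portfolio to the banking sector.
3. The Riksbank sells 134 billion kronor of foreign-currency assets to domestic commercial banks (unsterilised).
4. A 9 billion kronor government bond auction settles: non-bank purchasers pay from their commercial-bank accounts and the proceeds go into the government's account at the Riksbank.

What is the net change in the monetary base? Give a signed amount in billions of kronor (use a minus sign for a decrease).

-191 billion

Riksbank balance sheet:
  Assets:      Securities −48B, Foreign assets −134B
  Liabilities: Bank reserves −507B, Currency in circulation +316B, Government deposits +9B
Monetary base = currency + reserves: +316B + (−507B) = -191 billion.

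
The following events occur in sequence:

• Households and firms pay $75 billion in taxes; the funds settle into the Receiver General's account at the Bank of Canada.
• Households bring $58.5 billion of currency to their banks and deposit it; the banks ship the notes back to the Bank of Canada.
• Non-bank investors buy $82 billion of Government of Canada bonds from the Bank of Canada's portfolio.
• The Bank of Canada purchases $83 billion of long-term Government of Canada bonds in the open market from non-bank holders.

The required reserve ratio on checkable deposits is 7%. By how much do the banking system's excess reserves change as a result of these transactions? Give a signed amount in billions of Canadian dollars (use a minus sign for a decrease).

Government account inflow $75 billion: reserves −$75B, deposits −$75B.
Currency deposit $58.5 billion: reserves +$58.5B, deposits +$58.5B.
Asset sale (to non-banks) $82 billion: reserves −$82B, deposits −$82B.
Asset purchase (from non-banks) $83 billion: reserves +$83B, deposits +$83B.
Totals: Δreserves = −$15.5B, Δdeposits = −$15.5B.
Δrequired reserves = 7% × −$15.5B = −$1.085B.
Δexcess reserves = Δreserves − Δrequired = −$15.5B − (−$1.085B) = -$14.415 billion.

-$14.415 billion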